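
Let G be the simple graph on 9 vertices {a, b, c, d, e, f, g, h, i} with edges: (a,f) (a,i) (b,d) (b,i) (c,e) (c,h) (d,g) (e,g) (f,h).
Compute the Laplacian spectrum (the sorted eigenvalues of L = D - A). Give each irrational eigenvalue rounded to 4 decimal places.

With the vertex order [a, b, c, d, e, f, g, h, i], the degrees are [2, 2, 2, 2, 2, 2, 2, 2, 2], giving D = diag(2, 2, 2, 2, 2, 2, 2, 2, 2) and L = D - A. Since every row of L sums to 0, the all-ones vector is in the kernel and 0 is an eigenvalue. The single zero eigenvalue shows the graph is connected.

[0, 0.4679, 0.4679, 1.6527, 1.6527, 3, 3, 3.8794, 3.8794]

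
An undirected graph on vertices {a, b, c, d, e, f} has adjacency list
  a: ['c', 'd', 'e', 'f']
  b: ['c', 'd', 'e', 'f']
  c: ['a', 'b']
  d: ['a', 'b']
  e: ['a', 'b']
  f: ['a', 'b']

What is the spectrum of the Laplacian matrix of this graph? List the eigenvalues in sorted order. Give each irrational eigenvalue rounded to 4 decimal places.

[0, 2, 2, 2, 4, 6]

With the vertex order [a, b, c, d, e, f], the degrees are [4, 4, 2, 2, 2, 2], giving D = diag(4, 4, 2, 2, 2, 2) and L = D - A. Diagonalising L (or applying a numerical eigensolver to the 6x6 matrix) gives the spectrum above. The single zero eigenvalue shows the graph is connected. By the matrix-tree theorem the graph has (1/6) * product of the nonzero eigenvalues = 32 spanning trees. There is one zero in the spectrum, matching the 1 component.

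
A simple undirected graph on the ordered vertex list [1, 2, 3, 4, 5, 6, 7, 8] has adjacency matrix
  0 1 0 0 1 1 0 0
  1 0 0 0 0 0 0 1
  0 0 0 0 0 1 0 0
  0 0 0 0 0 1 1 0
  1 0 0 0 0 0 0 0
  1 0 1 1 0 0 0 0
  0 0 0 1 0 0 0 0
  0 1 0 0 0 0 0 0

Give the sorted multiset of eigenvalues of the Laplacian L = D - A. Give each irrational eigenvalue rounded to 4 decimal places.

[0, 0.2509, 0.5858, 0.7287, 2, 2.3349, 3.4142, 4.6855]

Reading degrees in the order [1, 2, 3, 4, 5, 6, 7, 8] gives [3, 2, 1, 2, 1, 3, 1, 1]; set D = diag(3, 2, 1, 2, 1, 3, 1, 1) and form L = D - A. Since every row of L sums to 0, the all-ones vector is in the kernel and 0 is an eigenvalue. The eigenvalues sum to 14, which equals trace(L) = 2|E|. There is one zero in the spectrum, matching the 1 component.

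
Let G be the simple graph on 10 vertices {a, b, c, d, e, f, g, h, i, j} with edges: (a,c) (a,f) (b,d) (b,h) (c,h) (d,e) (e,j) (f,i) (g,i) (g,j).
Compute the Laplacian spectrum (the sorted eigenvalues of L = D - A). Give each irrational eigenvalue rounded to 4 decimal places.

Each diagonal entry of L is the vertex degree and each off-diagonal entry is -1 where an edge is present, 0 otherwise; in the order [a, b, c, d, e, f, g, h, i, j] the diagonal is [2, 2, 2, 2, 2, 2, 2, 2, 2, 2]. L is symmetric positive semidefinite, so every eigenvalue is real and nonnegative. The single zero eigenvalue shows the graph is connected. The largest eigenvalue, 4, is at most the vertex count 10.

[0, 0.3820, 0.3820, 1.3820, 1.3820, 2.6180, 2.6180, 3.6180, 3.6180, 4]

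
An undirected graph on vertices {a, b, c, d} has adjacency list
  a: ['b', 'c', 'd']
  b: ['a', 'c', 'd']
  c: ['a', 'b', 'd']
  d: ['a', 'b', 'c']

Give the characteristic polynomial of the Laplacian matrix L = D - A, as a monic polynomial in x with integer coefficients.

x^4 - 12x^3 + 48x^2 - 64x

Reading degrees in the order [a, b, c, d] gives [3, 3, 3, 3]; set D = diag(3, 3, 3, 3) and form L = D - A. L has integer entries, so p(x) = det(xI - L) has integer coefficients. Expanding the determinant yields x^4 - 12x^3 + 48x^2 - 64x. The coefficient of x^3 equals -trace(L) = -12, matching the sum of degrees.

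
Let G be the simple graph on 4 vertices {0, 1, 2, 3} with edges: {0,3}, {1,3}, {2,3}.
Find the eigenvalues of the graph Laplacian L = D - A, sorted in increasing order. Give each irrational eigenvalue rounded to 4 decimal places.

With the vertex order [0, 1, 2, 3], the degrees are [1, 1, 1, 3], giving D = diag(1, 1, 1, 3) and L = D - A. The multiplicity of 0 as a Laplacian eigenvalue equals the number of connected components.

[0, 1, 1, 4]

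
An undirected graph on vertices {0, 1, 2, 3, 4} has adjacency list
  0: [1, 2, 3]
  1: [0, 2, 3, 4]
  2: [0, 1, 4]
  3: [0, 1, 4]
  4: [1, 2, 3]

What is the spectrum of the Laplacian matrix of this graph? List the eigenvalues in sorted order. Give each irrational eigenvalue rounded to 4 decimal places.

With the vertex order [0, 1, 2, 3, 4], the degrees are [3, 4, 3, 3, 3], giving D = diag(3, 4, 3, 3, 3) and L = D - A. L is symmetric positive semidefinite, so every eigenvalue is real and nonnegative. The single zero eigenvalue shows the graph is connected.

[0, 3, 3, 5, 5]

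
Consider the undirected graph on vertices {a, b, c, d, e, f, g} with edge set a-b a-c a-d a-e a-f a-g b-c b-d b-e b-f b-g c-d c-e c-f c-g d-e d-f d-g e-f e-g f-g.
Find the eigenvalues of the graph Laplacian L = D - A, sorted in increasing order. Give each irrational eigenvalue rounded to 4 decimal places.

[0, 7, 7, 7, 7, 7, 7]

With the vertex order [a, b, c, d, e, f, g], the degrees are [6, 6, 6, 6, 6, 6, 6], giving D = diag(6, 6, 6, 6, 6, 6, 6) and L = D - A. Diagonalising L (or applying a numerical eigensolver to the 7x7 matrix) gives the spectrum above. The single zero eigenvalue shows the graph is connected.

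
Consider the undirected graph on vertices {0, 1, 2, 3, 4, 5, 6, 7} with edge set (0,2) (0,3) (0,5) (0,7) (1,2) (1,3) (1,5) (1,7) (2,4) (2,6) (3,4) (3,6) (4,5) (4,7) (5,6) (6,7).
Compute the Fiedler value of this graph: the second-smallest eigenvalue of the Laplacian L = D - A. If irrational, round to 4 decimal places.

4

Reading degrees in the order [0, 1, 2, 3, 4, 5, 6, 7] gives [4, 4, 4, 4, 4, 4, 4, 4]; set D = diag(4, 4, 4, 4, 4, 4, 4, 4) and form L = D - A. The smallest Laplacian eigenvalue is always 0. The next one, lambda_2 = 4, measures how hard the graph is to disconnect: larger values mean better connectivity. There is one zero in the spectrum, matching the 1 component.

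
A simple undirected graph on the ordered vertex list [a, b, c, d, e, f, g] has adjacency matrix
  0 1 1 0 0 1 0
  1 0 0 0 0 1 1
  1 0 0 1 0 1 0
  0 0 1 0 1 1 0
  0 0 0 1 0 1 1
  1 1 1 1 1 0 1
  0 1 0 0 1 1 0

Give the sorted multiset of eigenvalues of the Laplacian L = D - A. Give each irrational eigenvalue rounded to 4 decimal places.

Reading degrees in the order [a, b, c, d, e, f, g] gives [3, 3, 3, 3, 3, 6, 3]; set D = diag(3, 3, 3, 3, 3, 6, 3) and form L = D - A. L is symmetric positive semidefinite, so every eigenvalue is real and nonnegative. The single zero eigenvalue shows the graph is connected. The largest eigenvalue, 7, is at most the vertex count 7.

[0, 2, 2, 4, 4, 5, 7]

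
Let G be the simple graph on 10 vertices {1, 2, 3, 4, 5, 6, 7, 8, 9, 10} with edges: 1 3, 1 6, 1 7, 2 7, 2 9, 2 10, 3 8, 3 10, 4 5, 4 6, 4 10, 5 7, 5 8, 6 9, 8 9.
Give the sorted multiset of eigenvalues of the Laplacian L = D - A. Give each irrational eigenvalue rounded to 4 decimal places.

[0, 2, 2, 2, 2, 2, 5, 5, 5, 5]

Each diagonal entry of L is the vertex degree and each off-diagonal entry is -1 where an edge is present, 0 otherwise; in the order [1, 2, 3, 4, 5, 6, 7, 8, 9, 10] the diagonal is [3, 3, 3, 3, 3, 3, 3, 3, 3, 3]. L is symmetric positive semidefinite, so every eigenvalue is real and nonnegative. By the matrix-tree theorem the graph has (1/10) * product of the nonzero eigenvalues = 2000 spanning trees.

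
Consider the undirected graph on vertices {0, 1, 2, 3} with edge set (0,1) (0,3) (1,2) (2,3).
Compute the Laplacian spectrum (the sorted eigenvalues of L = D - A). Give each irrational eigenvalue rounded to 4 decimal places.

With the vertex order [0, 1, 2, 3], the degrees are [2, 2, 2, 2], giving D = diag(2, 2, 2, 2) and L = D - A. Diagonalising L (or applying a numerical eigensolver to the 4x4 matrix) gives the spectrum above. By the matrix-tree theorem the graph has (1/4) * product of the nonzero eigenvalues = 4 spanning trees.

[0, 2, 2, 4]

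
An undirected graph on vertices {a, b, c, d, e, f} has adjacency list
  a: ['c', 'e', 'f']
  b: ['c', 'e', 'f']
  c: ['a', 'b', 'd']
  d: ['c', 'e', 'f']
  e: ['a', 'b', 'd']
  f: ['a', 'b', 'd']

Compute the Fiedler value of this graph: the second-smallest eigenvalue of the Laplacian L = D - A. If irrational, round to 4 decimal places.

3

With the vertex order [a, b, c, d, e, f], the degrees are [3, 3, 3, 3, 3, 3], giving D = diag(3, 3, 3, 3, 3, 3) and L = D - A. Computing the eigenvalues of L and sorting gives [0, 3, 3, 3, 3, 6]. The Fiedler value lambda_2 = 3 is strictly positive, so the graph is connected. By the matrix-tree theorem the graph has (1/6) * product of the nonzero eigenvalues = 81 spanning trees. The largest eigenvalue, 6, is at most the vertex count 6.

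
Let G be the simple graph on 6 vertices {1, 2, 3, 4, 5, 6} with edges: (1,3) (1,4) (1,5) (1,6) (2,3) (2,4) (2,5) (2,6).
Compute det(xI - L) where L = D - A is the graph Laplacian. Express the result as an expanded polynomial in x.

Reading degrees in the order [1, 2, 3, 4, 5, 6] gives [4, 4, 2, 2, 2, 2]; set D = diag(4, 4, 2, 2, 2, 2) and form L = D - A. L has integer entries, so p(x) = det(xI - L) has integer coefficients. Expanding the determinant yields x^6 - 16x^5 + 96x^4 - 272x^3 + 368x^2 - 192x. The coefficient of x^5 equals -trace(L) = -16, matching the sum of degrees. The largest eigenvalue, 6, is at most the vertex count 6.

x^6 - 16x^5 + 96x^4 - 272x^3 + 368x^2 - 192x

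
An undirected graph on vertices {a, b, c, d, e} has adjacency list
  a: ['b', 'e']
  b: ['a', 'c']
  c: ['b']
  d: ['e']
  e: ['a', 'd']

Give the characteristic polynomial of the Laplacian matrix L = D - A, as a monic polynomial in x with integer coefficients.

With the vertex order [a, b, c, d, e], the degrees are [2, 2, 1, 1, 2], giving D = diag(2, 2, 1, 1, 2) and L = D - A. Computing det(xI - L) by cofactor expansion (or equivalently via sum-over-permutations) gives x^5 - 8x^4 + 21x^3 - 20x^2 + 5x. The coefficient of x^4 equals -trace(L) = -8, matching the sum of degrees. The eigenvalues sum to 8, which equals trace(L) = 2|E|. The largest eigenvalue, 3.6180, is at most the vertex count 5.

x^5 - 8x^4 + 21x^3 - 20x^2 + 5x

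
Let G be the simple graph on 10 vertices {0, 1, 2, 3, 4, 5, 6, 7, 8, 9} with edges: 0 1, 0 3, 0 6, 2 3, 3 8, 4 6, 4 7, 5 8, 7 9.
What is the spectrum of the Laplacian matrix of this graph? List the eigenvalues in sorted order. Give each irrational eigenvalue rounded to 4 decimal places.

[0, 0.1398, 0.4249, 0.6932, 1, 2, 2.2574, 3.1456, 3.6414, 4.6978]

Reading degrees in the order [0, 1, 2, 3, 4, 5, 6, 7, 8, 9] gives [3, 1, 1, 3, 2, 1, 2, 2, 2, 1]; set D = diag(3, 1, 1, 3, 2, 1, 2, 2, 2, 1) and form L = D - A. L is symmetric positive semidefinite, so every eigenvalue is real and nonnegative. The single zero eigenvalue shows the graph is connected.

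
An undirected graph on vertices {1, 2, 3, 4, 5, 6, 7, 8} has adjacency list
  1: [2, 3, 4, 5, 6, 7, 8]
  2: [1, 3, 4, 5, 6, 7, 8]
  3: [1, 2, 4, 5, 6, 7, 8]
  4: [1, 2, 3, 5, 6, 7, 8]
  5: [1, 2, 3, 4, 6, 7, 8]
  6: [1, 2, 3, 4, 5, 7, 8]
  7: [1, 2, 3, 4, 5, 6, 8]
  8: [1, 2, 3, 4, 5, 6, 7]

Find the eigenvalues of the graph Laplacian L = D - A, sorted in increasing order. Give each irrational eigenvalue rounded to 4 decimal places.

[0, 8, 8, 8, 8, 8, 8, 8]

Each diagonal entry of L is the vertex degree and each off-diagonal entry is -1 where an edge is present, 0 otherwise; in the order [1, 2, 3, 4, 5, 6, 7, 8] the diagonal is [7, 7, 7, 7, 7, 7, 7, 7]. L is symmetric positive semidefinite, so every eigenvalue is real and nonnegative. The single zero eigenvalue shows the graph is connected. The largest eigenvalue, 8, is at most the vertex count 8. There is one zero in the spectrum, matching the 1 component.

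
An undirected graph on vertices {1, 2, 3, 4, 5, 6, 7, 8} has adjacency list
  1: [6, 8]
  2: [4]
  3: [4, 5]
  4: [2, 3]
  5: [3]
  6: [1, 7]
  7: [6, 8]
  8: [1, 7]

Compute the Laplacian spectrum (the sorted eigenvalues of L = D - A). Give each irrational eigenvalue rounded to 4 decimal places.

With the vertex order [1, 2, 3, 4, 5, 6, 7, 8], the degrees are [2, 1, 2, 2, 1, 2, 2, 2], giving D = diag(2, 1, 2, 2, 1, 2, 2, 2) and L = D - A. Diagonalising L (or applying a numerical eigensolver to the 8x8 matrix) gives the spectrum above. The 2 zero eigenvalues correspond to the 2 connected components. There are 2 zeros in the spectrum, matching the 2 components. The eigenvalues sum to 14, which equals trace(L) = 2|E|.

[0, 0, 0.5858, 2, 2, 2, 3.4142, 4]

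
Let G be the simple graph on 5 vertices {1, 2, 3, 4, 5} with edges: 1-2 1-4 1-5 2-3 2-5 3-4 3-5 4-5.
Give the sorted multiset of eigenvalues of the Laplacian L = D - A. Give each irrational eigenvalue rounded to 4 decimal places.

Reading degrees in the order [1, 2, 3, 4, 5] gives [3, 3, 3, 3, 4]; set D = diag(3, 3, 3, 3, 4) and form L = D - A. Diagonalising L (or applying a numerical eigensolver to the 5x5 matrix) gives the spectrum above. The eigenvalues sum to 16, which equals trace(L) = 2|E|.

[0, 3, 3, 5, 5]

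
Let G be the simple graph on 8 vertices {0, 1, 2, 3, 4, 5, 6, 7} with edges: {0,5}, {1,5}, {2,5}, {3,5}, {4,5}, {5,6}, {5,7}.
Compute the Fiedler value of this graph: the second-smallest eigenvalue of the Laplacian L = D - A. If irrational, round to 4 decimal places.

Reading degrees in the order [0, 1, 2, 3, 4, 5, 6, 7] gives [1, 1, 1, 1, 1, 7, 1, 1]; set D = diag(1, 1, 1, 1, 1, 7, 1, 1) and form L = D - A. The sorted Laplacian eigenvalues are [0, 1, 1, 1, 1, 1, 1, 8]; the algebraic connectivity is the second entry, 1. By the matrix-tree theorem the graph has (1/8) * product of the nonzero eigenvalues = 1 spanning tree.

1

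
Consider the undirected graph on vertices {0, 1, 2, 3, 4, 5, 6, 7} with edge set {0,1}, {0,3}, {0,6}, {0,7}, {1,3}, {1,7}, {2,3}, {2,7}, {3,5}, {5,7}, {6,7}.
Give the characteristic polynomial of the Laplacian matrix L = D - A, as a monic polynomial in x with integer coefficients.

x^8 - 22x^7 + 192x^6 - 848x^5 + 1995x^4 - 2374x^3 + 1120x^2

With the vertex order [0, 1, 2, 3, 4, 5, 6, 7], the degrees are [4, 3, 2, 4, 0, 2, 2, 5], giving D = diag(4, 3, 2, 4, 0, 2, 2, 5) and L = D - A. Computing det(xI - L) by cofactor expansion (or equivalently via sum-over-permutations) gives x^8 - 22x^7 + 192x^6 - 848x^5 + 1995x^4 - 2374x^3 + 1120x^2. Since p(0) = det(-L) = 0, x divides p(x). The largest eigenvalue, 6.5616, is at most the vertex count 8.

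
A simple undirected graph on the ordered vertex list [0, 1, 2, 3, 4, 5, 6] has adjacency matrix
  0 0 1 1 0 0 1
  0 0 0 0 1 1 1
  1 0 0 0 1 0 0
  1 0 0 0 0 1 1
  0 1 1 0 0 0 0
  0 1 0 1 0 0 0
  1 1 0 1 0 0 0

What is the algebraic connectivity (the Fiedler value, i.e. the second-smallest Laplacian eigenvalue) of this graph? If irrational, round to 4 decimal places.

Each diagonal entry of L is the vertex degree and each off-diagonal entry is -1 where an edge is present, 0 otherwise; in the order [0, 1, 2, 3, 4, 5, 6] the diagonal is [3, 3, 2, 3, 2, 2, 3]. The sorted Laplacian eigenvalues are [0, 1.0681, 1.5858, 2.4824, 3.5176, 4.4142, 4.9319]; the algebraic connectivity is the second entry, 1.0681. By the matrix-tree theorem the graph has (1/7) * product of the nonzero eigenvalues = 46 spanning trees.

1.0681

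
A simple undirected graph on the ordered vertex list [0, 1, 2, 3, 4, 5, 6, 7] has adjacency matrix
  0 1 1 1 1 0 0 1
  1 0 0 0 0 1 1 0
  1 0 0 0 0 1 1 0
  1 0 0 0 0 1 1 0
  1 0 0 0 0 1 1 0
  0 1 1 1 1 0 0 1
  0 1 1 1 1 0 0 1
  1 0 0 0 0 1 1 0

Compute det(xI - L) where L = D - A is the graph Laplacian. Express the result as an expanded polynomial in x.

x^8 - 30x^7 + 375x^6 - 2540x^5 + 10095x^4 - 23598x^3 + 30105x^2 - 16200x

With the vertex order [0, 1, 2, 3, 4, 5, 6, 7], the degrees are [5, 3, 3, 3, 3, 5, 5, 3], giving D = diag(5, 3, 3, 3, 3, 5, 5, 3) and L = D - A. Computing det(xI - L) by cofactor expansion (or equivalently via sum-over-permutations) gives x^8 - 30x^7 + 375x^6 - 2540x^5 + 10095x^4 - 23598x^3 + 30105x^2 - 16200x. Since p(0) = det(-L) = 0, x divides p(x). The largest eigenvalue, 8, is at most the vertex count 8.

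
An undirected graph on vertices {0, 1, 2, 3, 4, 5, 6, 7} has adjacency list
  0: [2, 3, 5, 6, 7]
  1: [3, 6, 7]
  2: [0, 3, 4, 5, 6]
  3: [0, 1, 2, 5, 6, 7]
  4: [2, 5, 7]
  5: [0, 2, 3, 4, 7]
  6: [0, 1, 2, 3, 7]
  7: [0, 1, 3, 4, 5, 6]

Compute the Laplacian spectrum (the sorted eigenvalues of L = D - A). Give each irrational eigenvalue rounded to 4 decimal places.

With the vertex order [0, 1, 2, 3, 4, 5, 6, 7], the degrees are [5, 3, 5, 6, 3, 5, 5, 6], giving D = diag(5, 3, 5, 6, 3, 5, 5, 6) and L = D - A. Diagonalising L (or applying a numerical eigensolver to the 8x8 matrix) gives the spectrum above. The single zero eigenvalue shows the graph is connected.

[0, 2.3654, 3.5322, 5.2358, 5.6697, 6.5065, 7.0894, 7.6009]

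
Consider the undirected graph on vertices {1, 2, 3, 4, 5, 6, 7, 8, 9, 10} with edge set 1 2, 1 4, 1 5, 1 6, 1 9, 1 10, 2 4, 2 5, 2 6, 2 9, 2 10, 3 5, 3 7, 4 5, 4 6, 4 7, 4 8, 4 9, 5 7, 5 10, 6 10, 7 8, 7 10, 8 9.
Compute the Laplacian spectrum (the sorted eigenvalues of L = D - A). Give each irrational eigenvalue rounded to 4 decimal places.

[0, 1.6441, 2.3914, 3.9651, 4.6172, 6.0703, 6.1537, 7, 7.7063, 8.4518]

Reading degrees in the order [1, 2, 3, 4, 5, 6, 7, 8, 9, 10] gives [6, 6, 2, 7, 6, 4, 5, 3, 4, 5]; set D = diag(6, 6, 2, 7, 6, 4, 5, 3, 4, 5) and form L = D - A. Since every row of L sums to 0, the all-ones vector is in the kernel and 0 is an eigenvalue. By the matrix-tree theorem the graph has (1/10) * product of the nonzero eigenvalues = 122591 spanning trees.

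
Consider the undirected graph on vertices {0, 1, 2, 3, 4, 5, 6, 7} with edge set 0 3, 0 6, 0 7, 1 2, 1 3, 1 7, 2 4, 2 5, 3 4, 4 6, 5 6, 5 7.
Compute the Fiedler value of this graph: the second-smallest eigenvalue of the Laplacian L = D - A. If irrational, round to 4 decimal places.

Each diagonal entry of L is the vertex degree and each off-diagonal entry is -1 where an edge is present, 0 otherwise; in the order [0, 1, 2, 3, 4, 5, 6, 7] the diagonal is [3, 3, 3, 3, 3, 3, 3, 3]. Computing the eigenvalues of L and sorting gives [0, 2, 2, 2, 4, 4, 4, 6]. The Fiedler value lambda_2 = 2 is strictly positive, so the graph is connected.

2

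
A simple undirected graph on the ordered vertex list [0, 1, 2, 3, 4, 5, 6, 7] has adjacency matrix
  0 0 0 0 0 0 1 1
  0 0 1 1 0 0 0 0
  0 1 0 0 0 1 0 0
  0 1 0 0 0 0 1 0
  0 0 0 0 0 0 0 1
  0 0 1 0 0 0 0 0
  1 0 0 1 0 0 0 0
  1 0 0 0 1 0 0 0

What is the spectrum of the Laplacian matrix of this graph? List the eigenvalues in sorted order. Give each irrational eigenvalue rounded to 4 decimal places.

[0, 0.1522, 0.5858, 1.2346, 2, 2.7654, 3.4142, 3.8478]

With the vertex order [0, 1, 2, 3, 4, 5, 6, 7], the degrees are [2, 2, 2, 2, 1, 1, 2, 2], giving D = diag(2, 2, 2, 2, 1, 1, 2, 2) and L = D - A. L is symmetric positive semidefinite, so every eigenvalue is real and nonnegative. The single zero eigenvalue shows the graph is connected.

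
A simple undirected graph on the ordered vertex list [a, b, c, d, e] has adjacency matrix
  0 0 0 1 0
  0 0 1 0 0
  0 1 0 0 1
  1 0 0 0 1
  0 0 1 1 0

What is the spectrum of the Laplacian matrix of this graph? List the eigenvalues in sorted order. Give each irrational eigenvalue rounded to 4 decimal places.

[0, 0.3820, 1.3820, 2.6180, 3.6180]

Each diagonal entry of L is the vertex degree and each off-diagonal entry is -1 where an edge is present, 0 otherwise; in the order [a, b, c, d, e] the diagonal is [1, 1, 2, 2, 2]. The multiplicity of 0 as a Laplacian eigenvalue equals the number of connected components. The largest eigenvalue, 3.6180, is at most the vertex count 5. By the matrix-tree theorem the graph has (1/5) * product of the nonzero eigenvalues = 1 spanning tree.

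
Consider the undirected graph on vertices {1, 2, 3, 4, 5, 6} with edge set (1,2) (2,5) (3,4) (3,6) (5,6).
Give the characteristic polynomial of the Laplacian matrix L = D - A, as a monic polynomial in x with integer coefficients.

With the vertex order [1, 2, 3, 4, 5, 6], the degrees are [1, 2, 2, 1, 2, 2], giving D = diag(1, 2, 2, 1, 2, 2) and L = D - A. L has integer entries, so p(x) = det(xI - L) has integer coefficients. Expanding the determinant yields x^6 - 10x^5 + 36x^4 - 56x^3 + 35x^2 - 6x. Since p(0) = det(-L) = 0, x divides p(x). By the matrix-tree theorem the graph has (1/6) * product of the nonzero eigenvalues = 1 spanning tree. The eigenvalues sum to 10, which equals trace(L) = 2|E|.

x^6 - 10x^5 + 36x^4 - 56x^3 + 35x^2 - 6x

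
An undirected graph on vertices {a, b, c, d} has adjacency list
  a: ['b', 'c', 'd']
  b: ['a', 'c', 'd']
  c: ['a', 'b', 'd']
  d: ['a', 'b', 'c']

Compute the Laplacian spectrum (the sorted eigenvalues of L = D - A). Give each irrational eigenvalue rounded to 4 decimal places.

With the vertex order [a, b, c, d], the degrees are [3, 3, 3, 3], giving D = diag(3, 3, 3, 3) and L = D - A. L is symmetric positive semidefinite, so every eigenvalue is real and nonnegative. The single zero eigenvalue shows the graph is connected. There is one zero in the spectrum, matching the 1 component. By the matrix-tree theorem the graph has (1/4) * product of the nonzero eigenvalues = 16 spanning trees.

[0, 4, 4, 4]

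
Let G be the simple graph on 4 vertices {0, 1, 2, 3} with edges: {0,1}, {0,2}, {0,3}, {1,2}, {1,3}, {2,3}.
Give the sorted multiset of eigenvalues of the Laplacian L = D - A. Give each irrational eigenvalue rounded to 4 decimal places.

[0, 4, 4, 4]

Reading degrees in the order [0, 1, 2, 3] gives [3, 3, 3, 3]; set D = diag(3, 3, 3, 3) and form L = D - A. Since every row of L sums to 0, the all-ones vector is in the kernel and 0 is an eigenvalue. By the matrix-tree theorem the graph has (1/4) * product of the nonzero eigenvalues = 16 spanning trees.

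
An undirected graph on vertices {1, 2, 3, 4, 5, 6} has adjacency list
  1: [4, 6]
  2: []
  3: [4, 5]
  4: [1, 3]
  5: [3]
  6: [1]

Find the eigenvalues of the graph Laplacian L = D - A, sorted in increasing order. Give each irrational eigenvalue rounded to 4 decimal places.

With the vertex order [1, 2, 3, 4, 5, 6], the degrees are [2, 0, 2, 2, 1, 1], giving D = diag(2, 0, 2, 2, 1, 1) and L = D - A. L is symmetric positive semidefinite, so every eigenvalue is real and nonnegative. The 2 zero eigenvalues correspond to the 2 connected components. The largest eigenvalue, 3.6180, is at most the vertex count 6. The eigenvalues sum to 8, which equals trace(L) = 2|E|.

[0, 0, 0.3820, 1.3820, 2.6180, 3.6180]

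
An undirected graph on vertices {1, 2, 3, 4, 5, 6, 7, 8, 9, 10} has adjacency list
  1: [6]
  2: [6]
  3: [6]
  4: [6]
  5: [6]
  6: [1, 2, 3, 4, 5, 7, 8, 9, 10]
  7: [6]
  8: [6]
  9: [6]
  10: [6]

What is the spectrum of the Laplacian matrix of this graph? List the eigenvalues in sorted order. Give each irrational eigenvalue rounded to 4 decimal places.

[0, 1, 1, 1, 1, 1, 1, 1, 1, 10]

Each diagonal entry of L is the vertex degree and each off-diagonal entry is -1 where an edge is present, 0 otherwise; in the order [1, 2, 3, 4, 5, 6, 7, 8, 9, 10] the diagonal is [1, 1, 1, 1, 1, 9, 1, 1, 1, 1]. Diagonalising L (or applying a numerical eigensolver to the 10x10 matrix) gives the spectrum above.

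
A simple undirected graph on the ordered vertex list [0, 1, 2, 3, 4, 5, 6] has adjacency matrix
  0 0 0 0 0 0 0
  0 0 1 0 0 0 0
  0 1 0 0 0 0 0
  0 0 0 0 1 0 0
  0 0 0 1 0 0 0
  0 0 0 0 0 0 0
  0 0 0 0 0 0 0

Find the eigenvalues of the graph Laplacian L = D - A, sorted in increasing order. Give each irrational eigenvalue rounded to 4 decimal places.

[0, 0, 0, 0, 0, 2, 2]

With the vertex order [0, 1, 2, 3, 4, 5, 6], the degrees are [0, 1, 1, 1, 1, 0, 0], giving D = diag(0, 1, 1, 1, 1, 0, 0) and L = D - A. L is symmetric positive semidefinite, so every eigenvalue is real and nonnegative. The 5 zero eigenvalues correspond to the 5 connected components. There are 5 zeros in the spectrum, matching the 5 components. The eigenvalues sum to 4, which equals trace(L) = 2|E|.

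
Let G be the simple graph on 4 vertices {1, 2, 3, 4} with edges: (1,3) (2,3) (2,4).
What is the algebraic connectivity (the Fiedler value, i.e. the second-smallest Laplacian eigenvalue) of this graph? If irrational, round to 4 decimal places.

0.5858

Each diagonal entry of L is the vertex degree and each off-diagonal entry is -1 where an edge is present, 0 otherwise; in the order [1, 2, 3, 4] the diagonal is [1, 2, 2, 1]. The sorted Laplacian eigenvalues are [0, 0.5858, 2, 3.4142]; the algebraic connectivity is the second entry, 0.5858. The eigenvalues sum to 6, which equals trace(L) = 2|E|.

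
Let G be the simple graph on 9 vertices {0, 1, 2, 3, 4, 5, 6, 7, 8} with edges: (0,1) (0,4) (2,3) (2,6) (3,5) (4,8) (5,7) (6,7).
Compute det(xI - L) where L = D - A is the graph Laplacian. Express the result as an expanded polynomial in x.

x^9 - 16x^8 + 105x^7 - 364x^6 + 715x^5 - 790x^4 + 450x^3 - 100x^2

With the vertex order [0, 1, 2, 3, 4, 5, 6, 7, 8], the degrees are [2, 1, 2, 2, 2, 2, 2, 2, 1], giving D = diag(2, 1, 2, 2, 2, 2, 2, 2, 1) and L = D - A. L has integer entries, so p(x) = det(xI - L) has integer coefficients. Expanding the determinant yields x^9 - 16x^8 + 105x^7 - 364x^6 + 715x^5 - 790x^4 + 450x^3 - 100x^2. The constant term is 0 because L is singular (the all-ones vector lies in its kernel). The eigenvalues sum to 16, which equals trace(L) = 2|E|.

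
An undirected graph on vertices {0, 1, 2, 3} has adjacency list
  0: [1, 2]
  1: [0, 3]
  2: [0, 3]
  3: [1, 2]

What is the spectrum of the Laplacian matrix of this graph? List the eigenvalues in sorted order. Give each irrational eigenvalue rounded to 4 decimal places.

Each diagonal entry of L is the vertex degree and each off-diagonal entry is -1 where an edge is present, 0 otherwise; in the order [0, 1, 2, 3] the diagonal is [2, 2, 2, 2]. Since every row of L sums to 0, the all-ones vector is in the kernel and 0 is an eigenvalue. The single zero eigenvalue shows the graph is connected. By the matrix-tree theorem the graph has (1/4) * product of the nonzero eigenvalues = 4 spanning trees.

[0, 2, 2, 4]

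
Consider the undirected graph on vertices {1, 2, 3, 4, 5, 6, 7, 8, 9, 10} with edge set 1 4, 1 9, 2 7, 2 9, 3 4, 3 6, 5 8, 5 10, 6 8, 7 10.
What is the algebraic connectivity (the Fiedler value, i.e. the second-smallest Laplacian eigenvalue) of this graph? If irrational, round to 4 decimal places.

Each diagonal entry of L is the vertex degree and each off-diagonal entry is -1 where an edge is present, 0 otherwise; in the order [1, 2, 3, 4, 5, 6, 7, 8, 9, 10] the diagonal is [2, 2, 2, 2, 2, 2, 2, 2, 2, 2]. The sorted Laplacian eigenvalues are [0, 0.3820, 0.3820, 1.3820, 1.3820, 2.6180, 2.6180, 3.6180, 3.6180, 4]; the algebraic connectivity is the second entry, 0.3820.

0.3820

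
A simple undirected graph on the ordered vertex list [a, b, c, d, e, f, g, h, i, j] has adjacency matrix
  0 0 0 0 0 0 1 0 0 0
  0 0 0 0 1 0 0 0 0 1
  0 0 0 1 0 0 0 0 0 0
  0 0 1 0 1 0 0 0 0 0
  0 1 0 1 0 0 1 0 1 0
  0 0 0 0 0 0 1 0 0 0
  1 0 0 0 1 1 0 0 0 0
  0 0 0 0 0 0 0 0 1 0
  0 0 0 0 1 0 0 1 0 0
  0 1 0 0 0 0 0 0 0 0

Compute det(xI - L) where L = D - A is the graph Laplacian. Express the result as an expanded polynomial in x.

With the vertex order [a, b, c, d, e, f, g, h, i, j], the degrees are [1, 2, 1, 2, 4, 1, 3, 1, 2, 1], giving D = diag(1, 2, 1, 2, 4, 1, 3, 1, 2, 1) and L = D - A. Computing det(xI - L) by cofactor expansion (or equivalently via sum-over-permutations) gives x^10 - 18x^9 + 132x^8 - 514x^7 + 1158x^6 - 1542x^5 + 1195x^4 - 516x^3 + 114x^2 - 10x. Since p(0) = det(-L) = 0, x divides p(x). There is one zero in the spectrum, matching the 1 component. By the matrix-tree theorem the graph has (1/10) * product of the nonzero eigenvalues = 1 spanning tree.

x^10 - 18x^9 + 132x^8 - 514x^7 + 1158x^6 - 1542x^5 + 1195x^4 - 516x^3 + 114x^2 - 10x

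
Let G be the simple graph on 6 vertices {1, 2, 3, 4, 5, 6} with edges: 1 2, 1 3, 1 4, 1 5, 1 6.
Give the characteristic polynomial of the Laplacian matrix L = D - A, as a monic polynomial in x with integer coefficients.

x^6 - 10x^5 + 30x^4 - 40x^3 + 25x^2 - 6x

Reading degrees in the order [1, 2, 3, 4, 5, 6] gives [5, 1, 1, 1, 1, 1]; set D = diag(5, 1, 1, 1, 1, 1) and form L = D - A. Computing det(xI - L) by cofactor expansion (or equivalently via sum-over-permutations) gives x^6 - 10x^5 + 30x^4 - 40x^3 + 25x^2 - 6x. The coefficient of x^5 equals -trace(L) = -10, matching the sum of degrees. The largest eigenvalue, 6, is at most the vertex count 6.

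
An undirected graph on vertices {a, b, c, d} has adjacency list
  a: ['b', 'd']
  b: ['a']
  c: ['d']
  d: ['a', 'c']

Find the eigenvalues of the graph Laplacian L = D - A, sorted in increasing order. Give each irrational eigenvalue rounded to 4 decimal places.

Each diagonal entry of L is the vertex degree and each off-diagonal entry is -1 where an edge is present, 0 otherwise; in the order [a, b, c, d] the diagonal is [2, 1, 1, 2]. Diagonalising L (or applying a numerical eigensolver to the 4x4 matrix) gives the spectrum above. The single zero eigenvalue shows the graph is connected. The eigenvalues sum to 6, which equals trace(L) = 2|E|.

[0, 0.5858, 2, 3.4142]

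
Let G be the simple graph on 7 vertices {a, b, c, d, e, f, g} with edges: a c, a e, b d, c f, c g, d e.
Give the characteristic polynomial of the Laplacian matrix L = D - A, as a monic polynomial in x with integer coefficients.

Each diagonal entry of L is the vertex degree and each off-diagonal entry is -1 where an edge is present, 0 otherwise; in the order [a, b, c, d, e, f, g] the diagonal is [2, 1, 3, 2, 2, 1, 1]. L has integer entries, so p(x) = det(xI - L) has integer coefficients. Expanding the determinant yields x^7 - 12x^6 + 54x^5 - 114x^4 + 116x^3 - 52x^2 + 7x. The coefficient of x^6 equals -trace(L) = -12, matching the sum of degrees. The largest eigenvalue, 4.2283, is at most the vertex count 7. By the matrix-tree theorem the graph has (1/7) * product of the nonzero eigenvalues = 1 spanning tree.

x^7 - 12x^6 + 54x^5 - 114x^4 + 116x^3 - 52x^2 + 7x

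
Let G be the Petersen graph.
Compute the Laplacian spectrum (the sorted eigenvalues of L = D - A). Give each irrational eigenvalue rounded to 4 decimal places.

[0, 2, 2, 2, 2, 2, 5, 5, 5, 5]

The graph has 10 vertices and degree multiset [3, 3, 3, 3, 3, 3, 3, 3, 3, 3]; D is the diagonal matrix of degrees and L = D - A. Since every row of L sums to 0, the all-ones vector is in the kernel and 0 is an eigenvalue. The single zero eigenvalue shows the graph is connected. There is one zero in the spectrum, matching the 1 component.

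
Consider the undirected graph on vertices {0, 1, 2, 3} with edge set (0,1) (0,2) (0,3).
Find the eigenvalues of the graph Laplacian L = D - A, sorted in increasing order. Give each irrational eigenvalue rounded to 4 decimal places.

[0, 1, 1, 4]

Each diagonal entry of L is the vertex degree and each off-diagonal entry is -1 where an edge is present, 0 otherwise; in the order [0, 1, 2, 3] the diagonal is [3, 1, 1, 1]. L is symmetric positive semidefinite, so every eigenvalue is real and nonnegative. The single zero eigenvalue shows the graph is connected.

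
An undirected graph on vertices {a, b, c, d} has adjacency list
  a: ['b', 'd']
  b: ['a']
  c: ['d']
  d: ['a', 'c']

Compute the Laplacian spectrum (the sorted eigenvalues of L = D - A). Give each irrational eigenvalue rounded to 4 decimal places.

[0, 0.5858, 2, 3.4142]

Each diagonal entry of L is the vertex degree and each off-diagonal entry is -1 where an edge is present, 0 otherwise; in the order [a, b, c, d] the diagonal is [2, 1, 1, 2]. Since every row of L sums to 0, the all-ones vector is in the kernel and 0 is an eigenvalue. The single zero eigenvalue shows the graph is connected. By the matrix-tree theorem the graph has (1/4) * product of the nonzero eigenvalues = 1 spanning tree.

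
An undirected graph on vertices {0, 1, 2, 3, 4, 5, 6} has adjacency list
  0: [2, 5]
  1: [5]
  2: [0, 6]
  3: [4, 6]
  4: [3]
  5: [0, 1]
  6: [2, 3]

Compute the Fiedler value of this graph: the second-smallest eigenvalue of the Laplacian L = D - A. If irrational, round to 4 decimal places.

0.1981

Reading degrees in the order [0, 1, 2, 3, 4, 5, 6] gives [2, 1, 2, 2, 1, 2, 2]; set D = diag(2, 1, 2, 2, 1, 2, 2) and form L = D - A. The smallest Laplacian eigenvalue is always 0. The next one, lambda_2 = 0.1981, measures how hard the graph is to disconnect: larger values mean better connectivity. By the matrix-tree theorem the graph has (1/7) * product of the nonzero eigenvalues = 1 spanning tree. The eigenvalues sum to 12, which equals trace(L) = 2|E|.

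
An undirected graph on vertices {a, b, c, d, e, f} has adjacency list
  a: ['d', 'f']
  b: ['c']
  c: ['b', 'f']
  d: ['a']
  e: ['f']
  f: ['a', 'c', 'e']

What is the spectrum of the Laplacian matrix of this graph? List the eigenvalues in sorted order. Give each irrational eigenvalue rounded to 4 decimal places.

Each diagonal entry of L is the vertex degree and each off-diagonal entry is -1 where an edge is present, 0 otherwise; in the order [a, b, c, d, e, f] the diagonal is [2, 1, 2, 1, 1, 3]. Since every row of L sums to 0, the all-ones vector is in the kernel and 0 is an eigenvalue. The single zero eigenvalue shows the graph is connected. The eigenvalues sum to 10, which equals trace(L) = 2|E|. By the matrix-tree theorem the graph has (1/6) * product of the nonzero eigenvalues = 1 spanning tree.

[0, 0.3820, 0.6972, 2, 2.6180, 4.3028]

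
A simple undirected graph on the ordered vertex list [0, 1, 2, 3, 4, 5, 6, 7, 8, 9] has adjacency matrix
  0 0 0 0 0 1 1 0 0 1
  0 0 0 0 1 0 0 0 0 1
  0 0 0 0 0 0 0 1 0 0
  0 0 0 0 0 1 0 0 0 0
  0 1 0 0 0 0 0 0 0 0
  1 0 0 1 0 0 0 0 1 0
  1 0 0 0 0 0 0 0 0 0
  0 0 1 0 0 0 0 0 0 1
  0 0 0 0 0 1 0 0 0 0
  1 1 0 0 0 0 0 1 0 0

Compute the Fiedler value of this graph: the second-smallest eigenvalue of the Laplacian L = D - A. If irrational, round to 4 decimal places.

Each diagonal entry of L is the vertex degree and each off-diagonal entry is -1 where an edge is present, 0 otherwise; in the order [0, 1, 2, 3, 4, 5, 6, 7, 8, 9] the diagonal is [3, 2, 1, 1, 1, 3, 1, 2, 1, 3]. Computing the eigenvalues of L and sorting gives [0, 0.1920, 0.3820, 0.6047, 1, 1.6249, 2.6180, 2.7557, 3.9407, 4.8821]. The Fiedler value lambda_2 = 0.1920 is strictly positive, so the graph is connected. The eigenvalues sum to 18, which equals trace(L) = 2|E|.

0.1920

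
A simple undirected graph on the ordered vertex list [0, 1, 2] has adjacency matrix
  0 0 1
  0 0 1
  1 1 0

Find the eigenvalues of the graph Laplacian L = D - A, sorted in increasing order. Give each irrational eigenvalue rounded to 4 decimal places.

[0, 1, 3]

Each diagonal entry of L is the vertex degree and each off-diagonal entry is -1 where an edge is present, 0 otherwise; in the order [0, 1, 2] the diagonal is [1, 1, 2]. Since every row of L sums to 0, the all-ones vector is in the kernel and 0 is an eigenvalue. The single zero eigenvalue shows the graph is connected. By the matrix-tree theorem the graph has (1/3) * product of the nonzero eigenvalues = 1 spanning tree.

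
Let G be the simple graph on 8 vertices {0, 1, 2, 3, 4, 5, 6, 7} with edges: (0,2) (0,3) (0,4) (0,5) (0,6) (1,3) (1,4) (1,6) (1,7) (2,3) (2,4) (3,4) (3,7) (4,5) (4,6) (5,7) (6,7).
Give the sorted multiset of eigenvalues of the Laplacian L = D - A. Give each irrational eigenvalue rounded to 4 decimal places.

[0, 2.4443, 2.8609, 4.1894, 4.8781, 5.4322, 6.7551, 7.4400]

Each diagonal entry of L is the vertex degree and each off-diagonal entry is -1 where an edge is present, 0 otherwise; in the order [0, 1, 2, 3, 4, 5, 6, 7] the diagonal is [5, 4, 3, 5, 6, 3, 4, 4]. L is symmetric positive semidefinite, so every eigenvalue is real and nonnegative. The single zero eigenvalue shows the graph is connected. The largest eigenvalue, 7.4400, is at most the vertex count 8.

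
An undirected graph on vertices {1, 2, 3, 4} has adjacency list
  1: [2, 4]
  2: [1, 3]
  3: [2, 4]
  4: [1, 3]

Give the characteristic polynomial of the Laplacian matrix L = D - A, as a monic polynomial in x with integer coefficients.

Each diagonal entry of L is the vertex degree and each off-diagonal entry is -1 where an edge is present, 0 otherwise; in the order [1, 2, 3, 4] the diagonal is [2, 2, 2, 2]. L has integer entries, so p(x) = det(xI - L) has integer coefficients. Expanding the determinant yields x^4 - 8x^3 + 20x^2 - 16x. The constant term is 0 because L is singular (the all-ones vector lies in its kernel). The eigenvalues sum to 8, which equals trace(L) = 2|E|. By the matrix-tree theorem the graph has (1/4) * product of the nonzero eigenvalues = 4 spanning trees.

x^4 - 8x^3 + 20x^2 - 16x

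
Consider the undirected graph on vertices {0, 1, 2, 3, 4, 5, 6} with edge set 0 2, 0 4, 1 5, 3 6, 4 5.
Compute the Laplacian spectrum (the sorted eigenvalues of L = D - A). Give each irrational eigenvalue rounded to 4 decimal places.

[0, 0, 0.3820, 1.3820, 2, 2.6180, 3.6180]

With the vertex order [0, 1, 2, 3, 4, 5, 6], the degrees are [2, 1, 1, 1, 2, 2, 1], giving D = diag(2, 1, 1, 1, 2, 2, 1) and L = D - A. Since every row of L sums to 0, the all-ones vector is in the kernel and 0 is an eigenvalue. The 2 zero eigenvalues correspond to the 2 connected components.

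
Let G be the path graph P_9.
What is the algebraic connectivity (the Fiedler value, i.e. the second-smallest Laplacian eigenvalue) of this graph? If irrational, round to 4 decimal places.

0.1206

The graph has 9 vertices and degree multiset [2, 2, 2, 2, 2, 2, 2, 1, 1]; D is the diagonal matrix of degrees and L = D - A. The sorted Laplacian eigenvalues are [0, 0.1206, 0.4679, 1, 1.6527, 2.3473, 3, 3.5321, 3.8794]; the algebraic connectivity is the second entry, 0.1206. There is one zero in the spectrum, matching the 1 component.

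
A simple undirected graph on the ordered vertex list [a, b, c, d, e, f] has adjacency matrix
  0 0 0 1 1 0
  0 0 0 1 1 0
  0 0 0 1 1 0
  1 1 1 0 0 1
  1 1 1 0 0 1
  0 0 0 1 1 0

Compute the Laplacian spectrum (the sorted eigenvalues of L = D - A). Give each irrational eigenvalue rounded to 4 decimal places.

With the vertex order [a, b, c, d, e, f], the degrees are [2, 2, 2, 4, 4, 2], giving D = diag(2, 2, 2, 4, 4, 2) and L = D - A. Since every row of L sums to 0, the all-ones vector is in the kernel and 0 is an eigenvalue. The single zero eigenvalue shows the graph is connected. By the matrix-tree theorem the graph has (1/6) * product of the nonzero eigenvalues = 32 spanning trees.

[0, 2, 2, 2, 4, 6]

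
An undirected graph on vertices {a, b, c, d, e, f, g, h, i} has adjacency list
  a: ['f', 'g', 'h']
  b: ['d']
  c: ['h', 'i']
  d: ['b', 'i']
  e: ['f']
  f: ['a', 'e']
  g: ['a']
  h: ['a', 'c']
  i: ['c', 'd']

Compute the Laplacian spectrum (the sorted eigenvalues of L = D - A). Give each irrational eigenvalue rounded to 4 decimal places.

With the vertex order [a, b, c, d, e, f, g, h, i], the degrees are [3, 1, 2, 2, 1, 2, 1, 2, 2], giving D = diag(3, 1, 2, 2, 1, 2, 1, 2, 2) and L = D - A. Since every row of L sums to 0, the all-ones vector is in the kernel and 0 is an eigenvalue.

[0, 0.1404, 0.5362, 0.7754, 1.5803, 2.2449, 2.7784, 3.5988, 4.3455]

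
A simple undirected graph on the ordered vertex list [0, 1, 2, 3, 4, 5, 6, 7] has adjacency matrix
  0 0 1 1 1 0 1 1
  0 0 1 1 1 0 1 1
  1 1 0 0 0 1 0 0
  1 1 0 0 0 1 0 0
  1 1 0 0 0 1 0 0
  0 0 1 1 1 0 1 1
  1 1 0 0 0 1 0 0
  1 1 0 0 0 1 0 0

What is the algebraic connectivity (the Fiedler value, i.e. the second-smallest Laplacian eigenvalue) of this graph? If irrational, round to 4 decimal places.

3

Reading degrees in the order [0, 1, 2, 3, 4, 5, 6, 7] gives [5, 5, 3, 3, 3, 5, 3, 3]; set D = diag(5, 5, 3, 3, 3, 5, 3, 3) and form L = D - A. The smallest Laplacian eigenvalue is always 0. The next one, lambda_2 = 3, measures how hard the graph is to disconnect: larger values mean better connectivity.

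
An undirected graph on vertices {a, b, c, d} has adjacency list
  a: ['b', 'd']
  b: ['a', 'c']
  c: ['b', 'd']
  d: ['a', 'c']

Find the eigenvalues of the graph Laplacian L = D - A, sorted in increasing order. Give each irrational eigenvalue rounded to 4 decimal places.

Each diagonal entry of L is the vertex degree and each off-diagonal entry is -1 where an edge is present, 0 otherwise; in the order [a, b, c, d] the diagonal is [2, 2, 2, 2]. Since every row of L sums to 0, the all-ones vector is in the kernel and 0 is an eigenvalue. By the matrix-tree theorem the graph has (1/4) * product of the nonzero eigenvalues = 4 spanning trees.

[0, 2, 2, 4]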